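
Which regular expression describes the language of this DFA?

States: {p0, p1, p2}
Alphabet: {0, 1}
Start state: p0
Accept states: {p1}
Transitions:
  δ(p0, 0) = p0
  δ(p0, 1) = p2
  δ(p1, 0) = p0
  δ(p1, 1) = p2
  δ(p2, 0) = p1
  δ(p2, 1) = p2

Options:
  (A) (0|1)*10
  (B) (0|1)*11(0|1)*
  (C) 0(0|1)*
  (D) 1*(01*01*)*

Check each option against the DFA on short strings; one disagreement eliminates an option:
  (A) (0|1)*10: agrees with the DFA on every string of length ≤ 6
  (B) (0|1)*11(0|1)*: on '10' the DFA goes p0 → p2 → p1 and accepts (p1 ∈ Accept), but the regex does not match it → eliminate
  (C) 0(0|1)*: on '0' the DFA goes p0 → p0 and rejects (p0 ∉ Accept), but the regex matches it → eliminate
  (D) 1*(01*01*)*: on ε the DFA stays in p0 and rejects (p0 ∉ Accept), but the regex matches it → eliminate
Only (A) is consistent with the DFA.
(A) (0|1)*10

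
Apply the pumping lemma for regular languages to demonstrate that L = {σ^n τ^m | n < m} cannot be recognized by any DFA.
Assume L is regular with pumping length p. Idea: pumping up the σ-block makes the σ-count reach the τ-count.
Choose s = σ^p τ^(p+1) ∈ L. By the pumping lemma, s = xyz with |xy| ≤ p, |y| > 0, so y = σ^k with k ≥ 1. Then xy²z = σ^(p+k) τ^(p+1). Since p+k ≥ p+1, the number of σ's is no longer strictly less than the number of τ's, so xy²z ∉ L.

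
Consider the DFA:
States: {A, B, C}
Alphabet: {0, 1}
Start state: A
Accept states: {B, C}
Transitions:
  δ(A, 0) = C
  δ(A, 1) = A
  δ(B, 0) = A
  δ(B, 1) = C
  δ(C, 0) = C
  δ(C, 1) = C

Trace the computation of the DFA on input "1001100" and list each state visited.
read '1': A → A
  read '0': A → C
  read '0': C → C
  read '1': C → C
  read '1': C → C
  read '0': C → C
  read '0': C → C
A -> A -> C -> C -> C -> C -> C -> C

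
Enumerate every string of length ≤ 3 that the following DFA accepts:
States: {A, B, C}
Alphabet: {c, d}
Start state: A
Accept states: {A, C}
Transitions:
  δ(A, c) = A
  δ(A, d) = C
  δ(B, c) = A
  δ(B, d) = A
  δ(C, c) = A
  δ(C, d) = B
ε, c, d, cc, cd, dc, ccc, ccd, cdc, dcc, dcd, ddc, ddd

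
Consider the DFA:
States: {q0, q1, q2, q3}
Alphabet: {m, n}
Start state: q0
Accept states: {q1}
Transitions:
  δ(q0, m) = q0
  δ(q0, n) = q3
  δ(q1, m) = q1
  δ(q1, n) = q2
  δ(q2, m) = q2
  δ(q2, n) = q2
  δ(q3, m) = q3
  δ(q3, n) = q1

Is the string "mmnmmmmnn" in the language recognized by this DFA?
Processing string "mmnmmmmnn":
  q0 --m--> q0
  q0 --m--> q0
  q0 --n--> q3
  q3 --m--> q3
  q3 --m--> q3
  q3 --m--> q3
  q3 --m--> q3
  q3 --n--> q1
  q1 --n--> q2
Final state: q2
Accept states: {q1}
No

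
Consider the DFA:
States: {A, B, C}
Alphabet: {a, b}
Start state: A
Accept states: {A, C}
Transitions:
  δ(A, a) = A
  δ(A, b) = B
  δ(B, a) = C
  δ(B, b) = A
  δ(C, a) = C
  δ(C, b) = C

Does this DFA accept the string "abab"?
Processing string "abab":
  A --a--> A
  A --b--> B
  B --a--> C
  C --b--> C
Final state: C
Accept states: {A, C}
Yes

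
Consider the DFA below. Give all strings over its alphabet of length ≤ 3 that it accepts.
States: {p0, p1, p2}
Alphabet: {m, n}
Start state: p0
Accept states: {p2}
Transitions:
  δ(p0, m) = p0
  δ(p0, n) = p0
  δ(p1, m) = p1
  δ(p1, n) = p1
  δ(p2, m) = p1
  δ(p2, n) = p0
None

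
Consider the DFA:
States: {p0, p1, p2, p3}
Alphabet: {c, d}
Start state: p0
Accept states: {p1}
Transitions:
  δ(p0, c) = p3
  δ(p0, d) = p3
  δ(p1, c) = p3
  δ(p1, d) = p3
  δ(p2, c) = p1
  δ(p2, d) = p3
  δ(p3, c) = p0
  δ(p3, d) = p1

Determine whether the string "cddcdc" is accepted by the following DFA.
Processing string "cddcdc":
  p0 --c--> p3
  p3 --d--> p1
  p1 --d--> p3
  p3 --c--> p0
  p0 --d--> p3
  p3 --c--> p0
Final state: p0
Accept states: {p1}
No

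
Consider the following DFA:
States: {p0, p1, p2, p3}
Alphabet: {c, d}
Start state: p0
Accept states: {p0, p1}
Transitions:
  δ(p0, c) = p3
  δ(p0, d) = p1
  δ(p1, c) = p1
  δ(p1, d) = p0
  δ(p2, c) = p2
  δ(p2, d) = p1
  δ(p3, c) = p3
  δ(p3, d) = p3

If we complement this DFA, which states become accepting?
Complement accept states = All states \ Original accept states
= {p0, p1, p2, p3} \ {p0, p1}
{p2, p3}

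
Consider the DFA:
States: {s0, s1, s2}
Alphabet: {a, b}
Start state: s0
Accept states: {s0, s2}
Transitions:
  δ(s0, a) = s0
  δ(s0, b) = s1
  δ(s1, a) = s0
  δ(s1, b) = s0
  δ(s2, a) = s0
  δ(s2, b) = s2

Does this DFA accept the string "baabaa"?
Processing string "baabaa":
  s0 --b--> s1
  s1 --a--> s0
  s0 --a--> s0
  s0 --b--> s1
  s1 --a--> s0
  s0 --a--> s0
Final state: s0
Accept states: {s0, s2}
Yes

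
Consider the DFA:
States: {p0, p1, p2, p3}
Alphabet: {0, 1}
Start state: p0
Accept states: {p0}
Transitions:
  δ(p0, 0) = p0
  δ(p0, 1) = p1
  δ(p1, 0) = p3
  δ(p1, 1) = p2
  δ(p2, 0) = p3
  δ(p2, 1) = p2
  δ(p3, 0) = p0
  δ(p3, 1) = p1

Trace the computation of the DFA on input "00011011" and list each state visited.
read '0': p0 → p0
  read '0': p0 → p0
  read '0': p0 → p0
  read '1': p0 → p1
  read '1': p1 → p2
  read '0': p2 → p3
  read '1': p3 → p1
  read '1': p1 → p2
p0 -> p0 -> p0 -> p0 -> p1 -> p2 -> p3 -> p1 -> p2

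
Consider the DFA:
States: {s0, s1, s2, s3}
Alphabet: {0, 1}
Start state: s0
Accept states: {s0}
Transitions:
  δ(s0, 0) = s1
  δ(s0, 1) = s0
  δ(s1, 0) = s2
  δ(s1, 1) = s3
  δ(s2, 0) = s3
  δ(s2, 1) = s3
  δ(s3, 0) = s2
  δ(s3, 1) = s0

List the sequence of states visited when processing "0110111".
read '0': s0 → s1
  read '1': s1 → s3
  read '1': s3 → s0
  read '0': s0 → s1
  read '1': s1 → s3
  read '1': s3 → s0
  read '1': s0 → s0
s0 -> s1 -> s3 -> s0 -> s1 -> s3 -> s0 -> s0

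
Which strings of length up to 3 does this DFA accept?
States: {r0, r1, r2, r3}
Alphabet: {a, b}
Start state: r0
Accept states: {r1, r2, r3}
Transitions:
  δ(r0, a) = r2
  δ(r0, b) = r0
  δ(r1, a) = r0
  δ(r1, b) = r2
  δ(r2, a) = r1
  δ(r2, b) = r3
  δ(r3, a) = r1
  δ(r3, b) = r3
a, aa, ab, ba, aab, aba, abb, baa, bab, bba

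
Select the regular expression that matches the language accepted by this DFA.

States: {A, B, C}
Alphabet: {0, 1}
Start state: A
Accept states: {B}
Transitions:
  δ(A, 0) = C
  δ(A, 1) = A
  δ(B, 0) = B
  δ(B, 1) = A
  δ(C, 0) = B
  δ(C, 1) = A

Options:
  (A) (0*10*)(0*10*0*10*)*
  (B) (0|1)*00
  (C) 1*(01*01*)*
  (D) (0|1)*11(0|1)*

Check each option against the DFA on short strings; one disagreement eliminates an option:
  (A) (0*10*)(0*10*0*10*)*: on '1' the DFA goes A → A and rejects (A ∉ Accept), but the regex matches it → eliminate
  (B) (0|1)*00: agrees with the DFA on every string of length ≤ 6
  (C) 1*(01*01*)*: on ε the DFA stays in A and rejects (A ∉ Accept), but the regex matches it → eliminate
  (D) (0|1)*11(0|1)*: on '00' the DFA goes A → C → B and accepts (B ∈ Accept), but the regex does not match it → eliminate
Only (B) is consistent with the DFA.
(B) (0|1)*00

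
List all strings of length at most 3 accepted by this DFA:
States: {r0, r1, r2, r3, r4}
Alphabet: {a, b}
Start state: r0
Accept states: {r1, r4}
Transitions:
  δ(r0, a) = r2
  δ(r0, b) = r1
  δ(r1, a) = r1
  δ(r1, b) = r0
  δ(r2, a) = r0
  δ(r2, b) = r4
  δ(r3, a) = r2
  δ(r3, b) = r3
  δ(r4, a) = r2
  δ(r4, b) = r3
b, ab, ba, aab, baa, bbb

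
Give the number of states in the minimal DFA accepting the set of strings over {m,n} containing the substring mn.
By Myhill–Nerode, count the distinguishable equivalence classes: 3 classes — one per longest suffix of the input that is a prefix of 'mn' (lengths 0 through 1), plus an absorbing 'already seen mn' class.
3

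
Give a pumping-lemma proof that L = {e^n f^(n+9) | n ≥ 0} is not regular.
Assume L is regular with pumping length p. Idea: pumping the e-block breaks the fixed offset of 9.
Choose s = e^p f^(p+9) ∈ L. By the pumping lemma, s = xyz with |xy| ≤ p, |y| > 0, so y = e^k with k ≥ 1. Then xy²z = e^(p+k) f^(p+9). For this to be in L we would need p+9 = (p+k)+9, i.e. k = 0, contradicting k ≥ 1. So xy²z ∉ L.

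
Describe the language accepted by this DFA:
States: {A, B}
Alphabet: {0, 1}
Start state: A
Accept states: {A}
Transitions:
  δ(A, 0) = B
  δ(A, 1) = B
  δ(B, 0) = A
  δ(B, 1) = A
Testing a few strings:
  '10' → accept
  '000' → reject
  '111' → reject
  '010' → reject
State roles: A=even length so far; B=odd length so far
All binary strings of even length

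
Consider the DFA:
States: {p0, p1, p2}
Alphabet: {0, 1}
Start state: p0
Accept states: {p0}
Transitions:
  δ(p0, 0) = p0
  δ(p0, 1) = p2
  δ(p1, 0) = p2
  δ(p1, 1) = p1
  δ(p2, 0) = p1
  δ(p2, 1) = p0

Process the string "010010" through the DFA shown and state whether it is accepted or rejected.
Processing string "010010":
  p0 --0--> p0
  p0 --1--> p2
  p2 --0--> p1
  p1 --0--> p2
  p2 --1--> p0
  p0 --0--> p0
Final state: p0
Accept states: {p0}
Yes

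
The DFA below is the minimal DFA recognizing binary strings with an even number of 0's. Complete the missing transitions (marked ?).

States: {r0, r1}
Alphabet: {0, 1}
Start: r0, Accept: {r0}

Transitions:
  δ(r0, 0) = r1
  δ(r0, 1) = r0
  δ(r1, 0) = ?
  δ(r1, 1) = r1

From the language and accept set, identify what each state tracks — r0: even number of 0's so far; r1: odd number of 0's so far.
Each missing δ(q, a) is the state matching the new tracked value after reading a.
δ(r1, 0) = r0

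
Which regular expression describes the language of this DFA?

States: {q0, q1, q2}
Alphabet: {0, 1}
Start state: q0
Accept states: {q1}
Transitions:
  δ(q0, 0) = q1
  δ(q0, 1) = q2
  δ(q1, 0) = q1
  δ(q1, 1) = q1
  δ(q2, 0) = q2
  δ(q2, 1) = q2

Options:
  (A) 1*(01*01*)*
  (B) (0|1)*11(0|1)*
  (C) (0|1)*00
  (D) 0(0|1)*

Check each option against the DFA on short strings; one disagreement eliminates an option:
  (A) 1*(01*01*)*: on ε the DFA stays in q0 and rejects (q0 ∉ Accept), but the regex matches it → eliminate
  (B) (0|1)*11(0|1)*: on '0' the DFA goes q0 → q1 and accepts (q1 ∈ Accept), but the regex does not match it → eliminate
  (C) (0|1)*00: on '0' the DFA goes q0 → q1 and accepts (q1 ∈ Accept), but the regex does not match it → eliminate
  (D) 0(0|1)*: agrees with the DFA on every string of length ≤ 6
Only (D) is consistent with the DFA.
(D) 0(0|1)*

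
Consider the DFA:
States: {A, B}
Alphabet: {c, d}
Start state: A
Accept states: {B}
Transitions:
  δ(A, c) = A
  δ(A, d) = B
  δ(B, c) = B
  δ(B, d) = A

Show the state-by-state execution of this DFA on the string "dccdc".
read 'd': A → B
  read 'c': B → B
  read 'c': B → B
  read 'd': B → A
  read 'c': A → A
A -> B -> B -> B -> A -> A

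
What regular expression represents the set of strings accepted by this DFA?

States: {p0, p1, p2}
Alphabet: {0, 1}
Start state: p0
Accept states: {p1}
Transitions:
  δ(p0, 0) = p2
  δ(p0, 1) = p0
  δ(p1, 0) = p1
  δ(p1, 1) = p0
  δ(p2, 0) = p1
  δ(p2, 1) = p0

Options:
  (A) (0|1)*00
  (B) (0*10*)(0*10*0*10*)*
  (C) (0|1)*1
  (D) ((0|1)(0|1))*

Check each option against the DFA on short strings; one disagreement eliminates an option:
  (A) (0|1)*00: agrees with the DFA on every string of length ≤ 6
  (B) (0*10*)(0*10*0*10*)*: on '1' the DFA goes p0 → p0 and rejects (p0 ∉ Accept), but the regex matches it → eliminate
  (C) (0|1)*1: on '1' the DFA goes p0 → p0 and rejects (p0 ∉ Accept), but the regex matches it → eliminate
  (D) ((0|1)(0|1))*: on ε the DFA stays in p0 and rejects (p0 ∉ Accept), but the regex matches it → eliminate
Only (A) is consistent with the DFA.
(A) (0|1)*00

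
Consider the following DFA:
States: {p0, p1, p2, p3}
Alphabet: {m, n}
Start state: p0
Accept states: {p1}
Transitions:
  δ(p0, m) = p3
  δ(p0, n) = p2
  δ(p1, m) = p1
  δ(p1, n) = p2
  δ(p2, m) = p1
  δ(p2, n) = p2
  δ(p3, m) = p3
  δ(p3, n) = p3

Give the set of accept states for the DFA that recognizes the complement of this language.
Complement accept states = All states \ Original accept states
= {p0, p1, p2, p3} \ {p1}
{p0, p2, p3}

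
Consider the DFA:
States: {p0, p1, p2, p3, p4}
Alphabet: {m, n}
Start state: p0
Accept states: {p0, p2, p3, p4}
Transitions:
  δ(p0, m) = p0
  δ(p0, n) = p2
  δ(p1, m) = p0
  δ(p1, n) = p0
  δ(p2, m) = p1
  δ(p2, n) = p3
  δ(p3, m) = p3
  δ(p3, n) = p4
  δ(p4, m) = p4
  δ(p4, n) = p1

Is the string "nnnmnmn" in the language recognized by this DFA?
Processing string "nnnmnmn":
  p0 --n--> p2
  p2 --n--> p3
  p3 --n--> p4
  p4 --m--> p4
  p4 --n--> p1
  p1 --m--> p0
  p0 --n--> p2
Final state: p2
Accept states: {p0, p2, p3, p4}
Yes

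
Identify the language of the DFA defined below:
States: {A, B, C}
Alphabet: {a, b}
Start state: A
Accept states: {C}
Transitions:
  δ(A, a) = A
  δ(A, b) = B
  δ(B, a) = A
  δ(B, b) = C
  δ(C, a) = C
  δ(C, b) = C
Testing a few strings:
  'aa' → reject
  'abb' → accept
  'aaaa' → reject
  'a' → reject
State roles: A=no progress toward bb; B=one trailing b; C=substring bb seen
All strings over {a,b} containing the substring bb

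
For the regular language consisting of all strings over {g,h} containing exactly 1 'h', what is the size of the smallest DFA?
By Myhill–Nerode, count the distinguishable equivalence classes: 3 classes — having seen 0, 1, or >1 copies of 'h'; the count-1 class is the only accepting one and >1 is dead.
3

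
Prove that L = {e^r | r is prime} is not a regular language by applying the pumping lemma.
Assume L is regular with pumping length p. Idea: pumping by a suitable count produces a composite length.
Let q be a prime with q ≥ p and choose s = e^q ∈ L. By the pumping lemma, s = xyz with |xy| ≤ p, |y| = k ≥ 1. Take i = q+1: |xy^(q+1)z| = q + q·k = q(1+k). Since q ≥ 2 and 1+k ≥ 2, q(1+k) is composite, so xy^(q+1)z ∉ L.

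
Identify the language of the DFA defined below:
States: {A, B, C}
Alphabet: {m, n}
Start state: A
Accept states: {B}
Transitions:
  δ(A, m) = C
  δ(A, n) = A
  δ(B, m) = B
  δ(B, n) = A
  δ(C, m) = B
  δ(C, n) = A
Testing a few strings:
  'mn' → reject
  'mnm' → reject
  'mmm' → accept
  'mnn' → reject
State roles: A=last symbol not m; B=two trailing m's; C=one trailing m
All strings over {m,n} ending with mm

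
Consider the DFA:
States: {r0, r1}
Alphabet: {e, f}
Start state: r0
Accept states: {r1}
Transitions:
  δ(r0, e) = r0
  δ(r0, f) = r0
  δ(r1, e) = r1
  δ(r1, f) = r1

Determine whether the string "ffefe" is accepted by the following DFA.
Processing string "ffefe":
  r0 --f--> r0
  r0 --f--> r0
  r0 --e--> r0
  r0 --f--> r0
  r0 --e--> r0
Final state: r0
Accept states: {r1}
No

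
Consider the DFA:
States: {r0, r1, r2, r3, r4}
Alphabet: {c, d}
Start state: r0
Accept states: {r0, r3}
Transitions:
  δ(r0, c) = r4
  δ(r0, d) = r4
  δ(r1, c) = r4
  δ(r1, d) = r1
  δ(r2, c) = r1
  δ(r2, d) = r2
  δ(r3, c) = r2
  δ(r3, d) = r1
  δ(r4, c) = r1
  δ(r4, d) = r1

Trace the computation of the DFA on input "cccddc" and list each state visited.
read 'c': r0 → r4
  read 'c': r4 → r1
  read 'c': r1 → r4
  read 'd': r4 → r1
  read 'd': r1 → r1
  read 'c': r1 → r4
r0 -> r4 -> r1 -> r4 -> r1 -> r1 -> r4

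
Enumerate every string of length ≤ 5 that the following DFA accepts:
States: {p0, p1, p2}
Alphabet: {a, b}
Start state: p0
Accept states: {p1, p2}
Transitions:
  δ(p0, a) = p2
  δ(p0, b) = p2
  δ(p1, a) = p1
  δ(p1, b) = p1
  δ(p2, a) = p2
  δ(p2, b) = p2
a, b, aa, ab, ba, bb, aaa, aab, aba, abb, baa, bab, bba, bbb, aaaa, aaab, aaba, aabb, abaa, abab, abba, abbb, baaa, baab, baba, babb, bbaa, bbab, bbba, bbbb, aaaaa, aaaab, aaaba, aaabb, aabaa, aabab, aabba, aabbb, abaaa, abaab, ababa, ababb, abbaa, abbab, abbba, abbbb, baaaa, baaab, baaba, baabb, babaa, babab, babba, babbb, bbaaa, bbaab, bbaba, bbabb, bbbaa, bbbab, bbbba, bbbbb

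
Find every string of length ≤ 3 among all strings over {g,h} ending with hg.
hg, ghg, hhg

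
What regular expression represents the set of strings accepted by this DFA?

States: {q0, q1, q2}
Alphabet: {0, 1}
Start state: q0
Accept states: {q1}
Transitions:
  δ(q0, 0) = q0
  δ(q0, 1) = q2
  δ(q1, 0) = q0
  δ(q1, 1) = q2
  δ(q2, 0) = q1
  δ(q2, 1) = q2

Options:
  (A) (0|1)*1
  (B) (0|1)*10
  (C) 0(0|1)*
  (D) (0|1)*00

Check each option against the DFA on short strings; one disagreement eliminates an option:
  (A) (0|1)*1: on '1' the DFA goes q0 → q2 and rejects (q2 ∉ Accept), but the regex matches it → eliminate
  (B) (0|1)*10: agrees with the DFA on every string of length ≤ 6
  (C) 0(0|1)*: on '0' the DFA goes q0 → q0 and rejects (q0 ∉ Accept), but the regex matches it → eliminate
  (D) (0|1)*00: on '00' the DFA goes q0 → q0 → q0 and rejects (q0 ∉ Accept), but the regex matches it → eliminate
Only (B) is consistent with the DFA.
(B) (0|1)*10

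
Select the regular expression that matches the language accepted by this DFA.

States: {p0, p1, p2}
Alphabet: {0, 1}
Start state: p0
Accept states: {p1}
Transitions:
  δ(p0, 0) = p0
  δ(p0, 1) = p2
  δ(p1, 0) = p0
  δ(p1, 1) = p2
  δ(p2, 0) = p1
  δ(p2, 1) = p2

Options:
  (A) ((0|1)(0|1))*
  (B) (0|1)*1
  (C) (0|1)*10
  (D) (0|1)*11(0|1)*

Check each option against the DFA on short strings; one disagreement eliminates an option:
  (A) ((0|1)(0|1))*: on ε the DFA stays in p0 and rejects (p0 ∉ Accept), but the regex matches it → eliminate
  (B) (0|1)*1: on '1' the DFA goes p0 → p2 and rejects (p2 ∉ Accept), but the regex matches it → eliminate
  (C) (0|1)*10: agrees with the DFA on every string of length ≤ 6
  (D) (0|1)*11(0|1)*: on '10' the DFA goes p0 → p2 → p1 and accepts (p1 ∈ Accept), but the regex does not match it → eliminate
Only (C) is consistent with the DFA.
(C) (0|1)*10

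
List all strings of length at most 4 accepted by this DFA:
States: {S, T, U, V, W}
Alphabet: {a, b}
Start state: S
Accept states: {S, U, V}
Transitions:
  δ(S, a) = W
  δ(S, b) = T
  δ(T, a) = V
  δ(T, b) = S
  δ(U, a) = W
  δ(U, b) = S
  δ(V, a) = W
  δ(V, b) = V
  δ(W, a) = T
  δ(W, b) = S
ε, ab, ba, bb, aaa, aab, bab, aaab, abab, abba, abbb, baab, babb, bbab, bbba, bbbb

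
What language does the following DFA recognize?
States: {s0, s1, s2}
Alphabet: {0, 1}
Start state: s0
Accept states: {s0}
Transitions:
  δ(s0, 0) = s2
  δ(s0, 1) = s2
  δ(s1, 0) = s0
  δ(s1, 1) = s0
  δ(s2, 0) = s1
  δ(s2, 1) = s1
Testing a few strings:
  '101' → accept
  '0001' → reject
  '0101' → reject
  '11' → reject
State roles: s0=length ≡ 0 (mod 3); s1=length ≡ 2 (mod 3); s2=length ≡ 1 (mod 3)
All binary strings whose length is a multiple of 3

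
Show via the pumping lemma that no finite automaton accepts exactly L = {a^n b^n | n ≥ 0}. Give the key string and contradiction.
Assume L is regular with pumping length p. Idea: pumping the a-block changes the count balance.
Choose s = a^p b^p (length 2p ≥ p). By the pumping lemma, s = xyz with |xy| ≤ p, |y| > 0. So y = a^k for some k > 0 (since xy is entirely within the a's). Pumping gives xy²z = a^(p+k) b^p, which is not in L since p+k ≠ p.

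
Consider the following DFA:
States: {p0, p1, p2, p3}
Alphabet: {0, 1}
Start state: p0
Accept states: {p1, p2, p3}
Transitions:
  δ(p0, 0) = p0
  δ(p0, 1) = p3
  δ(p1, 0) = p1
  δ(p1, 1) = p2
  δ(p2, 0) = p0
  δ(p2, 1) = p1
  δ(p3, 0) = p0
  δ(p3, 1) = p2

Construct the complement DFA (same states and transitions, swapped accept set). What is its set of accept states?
Complement accept states = All states \ Original accept states
= {p0, p1, p2, p3} \ {p1, p2, p3}
{p0}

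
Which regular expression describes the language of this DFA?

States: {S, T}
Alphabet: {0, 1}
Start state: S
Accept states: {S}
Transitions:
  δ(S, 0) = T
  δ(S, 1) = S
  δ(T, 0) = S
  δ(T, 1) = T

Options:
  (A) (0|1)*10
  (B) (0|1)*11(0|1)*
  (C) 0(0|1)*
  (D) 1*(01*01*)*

Check each option against the DFA on short strings; one disagreement eliminates an option:
  (A) (0|1)*10: on ε the DFA stays in S and accepts (S ∈ Accept), but the regex does not match it → eliminate
  (B) (0|1)*11(0|1)*: on ε the DFA stays in S and accepts (S ∈ Accept), but the regex does not match it → eliminate
  (C) 0(0|1)*: on ε the DFA stays in S and accepts (S ∈ Accept), but the regex does not match it → eliminate
  (D) 1*(01*01*)*: agrees with the DFA on every string of length ≤ 6
Only (D) is consistent with the DFA.
(D) 1*(01*01*)*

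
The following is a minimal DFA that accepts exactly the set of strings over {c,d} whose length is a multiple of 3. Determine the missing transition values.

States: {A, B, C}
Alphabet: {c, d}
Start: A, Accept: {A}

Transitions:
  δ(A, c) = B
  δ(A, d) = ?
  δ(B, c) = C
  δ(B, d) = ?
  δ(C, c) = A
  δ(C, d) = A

From the language and accept set, identify what each state tracks — A: length ≡ 0 (mod 3); B: length ≡ 1 (mod 3); C: length ≡ 2 (mod 3).
Each missing δ(q, a) is the state matching the new tracked value after reading a.
δ(A, d) = B; δ(B, d) = C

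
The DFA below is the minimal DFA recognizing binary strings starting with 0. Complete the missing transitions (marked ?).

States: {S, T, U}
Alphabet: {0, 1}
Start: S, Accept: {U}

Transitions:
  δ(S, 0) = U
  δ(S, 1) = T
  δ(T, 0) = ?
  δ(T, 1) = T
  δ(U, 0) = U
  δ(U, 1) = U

From the language and accept set, identify what each state tracks — S: no input read; T: started with 1 (dead); U: started with 0.
Each missing δ(q, a) is the state matching the new tracked value after reading a.
δ(T, 0) = T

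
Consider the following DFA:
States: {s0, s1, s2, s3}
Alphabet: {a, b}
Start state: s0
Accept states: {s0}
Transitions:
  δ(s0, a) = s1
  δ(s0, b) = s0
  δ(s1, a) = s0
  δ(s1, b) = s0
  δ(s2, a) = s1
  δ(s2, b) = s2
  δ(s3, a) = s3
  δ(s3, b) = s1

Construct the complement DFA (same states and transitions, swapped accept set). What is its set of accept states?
Complement accept states = All states \ Original accept states
= {s0, s1, s2, s3} \ {s0}
{s1, s2, s3}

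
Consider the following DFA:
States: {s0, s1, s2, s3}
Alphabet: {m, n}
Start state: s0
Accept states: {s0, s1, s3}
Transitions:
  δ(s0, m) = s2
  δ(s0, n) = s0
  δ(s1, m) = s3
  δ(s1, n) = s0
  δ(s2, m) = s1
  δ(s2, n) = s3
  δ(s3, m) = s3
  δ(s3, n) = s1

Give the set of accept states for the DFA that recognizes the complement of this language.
Complement accept states = All states \ Original accept states
= {s0, s1, s2, s3} \ {s0, s1, s3}
{s2}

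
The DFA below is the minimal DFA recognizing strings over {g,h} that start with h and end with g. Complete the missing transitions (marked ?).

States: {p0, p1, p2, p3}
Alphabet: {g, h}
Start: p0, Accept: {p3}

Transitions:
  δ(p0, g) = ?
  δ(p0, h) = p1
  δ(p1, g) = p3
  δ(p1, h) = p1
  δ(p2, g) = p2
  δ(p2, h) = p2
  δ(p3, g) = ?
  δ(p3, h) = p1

From the language and accept set, identify what each state tracks — p0: no input read; p1: started with h, last symbol h; p2: started with g (dead); p3: started with h, last symbol g.
Each missing δ(q, a) is the state matching the new tracked value after reading a.
δ(p0, g) = p2; δ(p3, g) = p3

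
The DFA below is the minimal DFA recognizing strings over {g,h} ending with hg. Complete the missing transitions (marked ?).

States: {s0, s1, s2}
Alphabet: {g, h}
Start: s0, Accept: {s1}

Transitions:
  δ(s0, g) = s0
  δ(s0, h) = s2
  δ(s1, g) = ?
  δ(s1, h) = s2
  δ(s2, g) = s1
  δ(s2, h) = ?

From the language and accept set, identify what each state tracks — s0: no suffix match; s1: suffix is hg; s2: one trailing h.
Each missing δ(q, a) is the state matching the new tracked value after reading a.
δ(s1, g) = s0; δ(s2, h) = s2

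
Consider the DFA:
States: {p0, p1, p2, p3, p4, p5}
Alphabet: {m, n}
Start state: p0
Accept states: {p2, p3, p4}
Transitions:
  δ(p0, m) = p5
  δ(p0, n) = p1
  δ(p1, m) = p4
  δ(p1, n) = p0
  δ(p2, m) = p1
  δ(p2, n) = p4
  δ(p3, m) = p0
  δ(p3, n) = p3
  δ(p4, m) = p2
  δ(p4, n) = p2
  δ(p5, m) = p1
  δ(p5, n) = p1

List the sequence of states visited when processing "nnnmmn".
read 'n': p0 → p1
  read 'n': p1 → p0
  read 'n': p0 → p1
  read 'm': p1 → p4
  read 'm': p4 → p2
  read 'n': p2 → p4
p0 -> p1 -> p0 -> p1 -> p4 -> p2 -> p4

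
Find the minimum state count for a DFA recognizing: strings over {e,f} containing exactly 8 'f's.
By Myhill–Nerode, count the distinguishable equivalence classes: 10 classes — having seen 0, 1, …, 8, or >8 copies of 'f'; the count-8 class is the only accepting one and >8 is dead.
10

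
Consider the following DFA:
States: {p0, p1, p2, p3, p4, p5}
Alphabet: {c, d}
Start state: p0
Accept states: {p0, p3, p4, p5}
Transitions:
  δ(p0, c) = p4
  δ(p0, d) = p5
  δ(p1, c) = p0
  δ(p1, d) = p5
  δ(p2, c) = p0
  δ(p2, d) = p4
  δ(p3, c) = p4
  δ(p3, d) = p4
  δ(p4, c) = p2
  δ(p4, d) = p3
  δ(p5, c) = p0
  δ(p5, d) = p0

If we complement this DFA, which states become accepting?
Complement accept states = All states \ Original accept states
= {p0, p1, p2, p3, p4, p5} \ {p0, p3, p4, p5}
{p1, p2}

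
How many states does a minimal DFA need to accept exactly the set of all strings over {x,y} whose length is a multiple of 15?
By Myhill–Nerode, count the distinguishable equivalence classes: 15 classes — one per residue of the length mod 15; class i is distinguished from class j by any string of length (15 − i) mod 15.
15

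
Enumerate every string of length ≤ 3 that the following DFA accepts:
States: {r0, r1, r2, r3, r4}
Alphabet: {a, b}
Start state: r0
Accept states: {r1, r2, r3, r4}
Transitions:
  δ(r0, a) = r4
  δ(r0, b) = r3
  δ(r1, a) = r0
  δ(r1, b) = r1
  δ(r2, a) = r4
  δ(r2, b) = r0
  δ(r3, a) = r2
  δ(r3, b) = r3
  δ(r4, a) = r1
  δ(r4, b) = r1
a, b, aa, ab, ba, bb, aab, abb, baa, bba, bbb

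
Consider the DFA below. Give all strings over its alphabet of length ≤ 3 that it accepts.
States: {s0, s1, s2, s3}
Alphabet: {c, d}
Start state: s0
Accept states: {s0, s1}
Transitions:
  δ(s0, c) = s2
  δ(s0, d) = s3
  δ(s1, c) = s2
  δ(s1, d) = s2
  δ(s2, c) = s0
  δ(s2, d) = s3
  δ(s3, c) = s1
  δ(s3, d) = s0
ε, cc, dc, dd, cdc, cdd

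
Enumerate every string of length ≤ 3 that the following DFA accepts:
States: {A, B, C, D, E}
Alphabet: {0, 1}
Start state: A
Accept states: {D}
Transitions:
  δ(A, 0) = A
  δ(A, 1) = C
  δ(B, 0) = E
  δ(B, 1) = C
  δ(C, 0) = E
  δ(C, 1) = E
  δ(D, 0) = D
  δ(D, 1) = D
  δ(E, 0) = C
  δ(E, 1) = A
None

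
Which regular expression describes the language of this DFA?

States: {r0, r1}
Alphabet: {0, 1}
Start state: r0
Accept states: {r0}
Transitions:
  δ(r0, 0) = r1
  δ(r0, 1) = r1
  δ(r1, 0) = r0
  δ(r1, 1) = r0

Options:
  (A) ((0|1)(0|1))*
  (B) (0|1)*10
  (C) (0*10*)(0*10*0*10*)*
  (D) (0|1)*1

Check each option against the DFA on short strings; one disagreement eliminates an option:
  (A) ((0|1)(0|1))*: agrees with the DFA on every string of length ≤ 6
  (B) (0|1)*10: on ε the DFA stays in r0 and accepts (r0 ∈ Accept), but the regex does not match it → eliminate
  (C) (0*10*)(0*10*0*10*)*: on ε the DFA stays in r0 and accepts (r0 ∈ Accept), but the regex does not match it → eliminate
  (D) (0|1)*1: on ε the DFA stays in r0 and accepts (r0 ∈ Accept), but the regex does not match it → eliminate
Only (A) is consistent with the DFA.
(A) ((0|1)(0|1))*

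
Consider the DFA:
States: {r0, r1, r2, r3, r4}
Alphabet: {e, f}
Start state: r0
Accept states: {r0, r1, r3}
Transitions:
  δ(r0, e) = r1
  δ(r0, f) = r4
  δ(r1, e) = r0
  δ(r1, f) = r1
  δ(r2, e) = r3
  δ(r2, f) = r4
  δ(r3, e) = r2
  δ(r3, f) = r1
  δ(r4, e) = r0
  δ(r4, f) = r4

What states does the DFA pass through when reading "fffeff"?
read 'f': r0 → r4
  read 'f': r4 → r4
  read 'f': r4 → r4
  read 'e': r4 → r0
  read 'f': r0 → r4
  read 'f': r4 → r4
r0 -> r4 -> r4 -> r4 -> r0 -> r4 -> r4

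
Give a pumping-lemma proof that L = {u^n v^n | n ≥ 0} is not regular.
Assume L is regular with pumping length p. Idea: pumping the u-block changes the count balance.
Choose s = u^p v^p (length 2p ≥ p). By the pumping lemma, s = xyz with |xy| ≤ p, |y| > 0. So y = u^k for some k > 0 (since xy is entirely within the u's). Pumping gives xy²z = u^(p+k) v^p, which is not in L since p+k ≠ p.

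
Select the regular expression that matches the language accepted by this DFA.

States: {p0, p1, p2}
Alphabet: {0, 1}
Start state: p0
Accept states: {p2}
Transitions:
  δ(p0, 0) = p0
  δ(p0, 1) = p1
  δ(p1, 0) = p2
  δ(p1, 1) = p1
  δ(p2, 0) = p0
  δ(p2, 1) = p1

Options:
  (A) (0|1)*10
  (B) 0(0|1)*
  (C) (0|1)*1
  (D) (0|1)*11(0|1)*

Check each option against the DFA on short strings; one disagreement eliminates an option:
  (A) (0|1)*10: agrees with the DFA on every string of length ≤ 6
  (B) 0(0|1)*: on '0' the DFA goes p0 → p0 and rejects (p0 ∉ Accept), but the regex matches it → eliminate
  (C) (0|1)*1: on '1' the DFA goes p0 → p1 and rejects (p1 ∉ Accept), but the regex matches it → eliminate
  (D) (0|1)*11(0|1)*: on '10' the DFA goes p0 → p1 → p2 and accepts (p2 ∈ Accept), but the regex does not match it → eliminate
Only (A) is consistent with the DFA.
(A) (0|1)*10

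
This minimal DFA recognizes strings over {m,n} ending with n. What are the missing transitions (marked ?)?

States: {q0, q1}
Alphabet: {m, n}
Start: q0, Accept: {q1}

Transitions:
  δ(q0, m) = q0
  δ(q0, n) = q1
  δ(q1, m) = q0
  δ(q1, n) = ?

From the language and accept set, identify what each state tracks — q0: last symbol not n; q1: last symbol is n.
Each missing δ(q, a) is the state matching the new tracked value after reading a.
δ(q1, n) = q1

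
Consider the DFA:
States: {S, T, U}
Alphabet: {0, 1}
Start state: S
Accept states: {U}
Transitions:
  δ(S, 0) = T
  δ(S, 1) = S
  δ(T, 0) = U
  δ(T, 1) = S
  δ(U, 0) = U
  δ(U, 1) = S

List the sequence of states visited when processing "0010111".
read '0': S → T
  read '0': T → U
  read '1': U → S
  read '0': S → T
  read '1': T → S
  read '1': S → S
  read '1': S → S
S -> T -> U -> S -> T -> S -> S -> S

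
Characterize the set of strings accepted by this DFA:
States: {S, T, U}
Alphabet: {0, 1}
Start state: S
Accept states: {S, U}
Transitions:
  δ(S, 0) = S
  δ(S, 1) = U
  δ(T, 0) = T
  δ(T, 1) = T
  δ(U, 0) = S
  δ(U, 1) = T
Testing a few strings:
  '0' → accept
  '10' → accept
  '110' → reject
  '1' → accept
State roles: S=last symbol not 1 (ok); T=saw 11 (dead); U=last symbol 1 (ok)
All binary strings with no two consecutive 1's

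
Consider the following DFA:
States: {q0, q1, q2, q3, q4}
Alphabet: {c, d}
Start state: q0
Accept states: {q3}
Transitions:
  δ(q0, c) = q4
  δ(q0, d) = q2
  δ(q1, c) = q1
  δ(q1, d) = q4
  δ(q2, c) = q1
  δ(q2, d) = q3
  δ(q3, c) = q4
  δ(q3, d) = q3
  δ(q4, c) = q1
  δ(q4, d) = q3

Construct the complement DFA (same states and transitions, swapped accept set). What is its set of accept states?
Complement accept states = All states \ Original accept states
= {q0, q1, q2, q3, q4} \ {q3}
{q0, q1, q2, q4}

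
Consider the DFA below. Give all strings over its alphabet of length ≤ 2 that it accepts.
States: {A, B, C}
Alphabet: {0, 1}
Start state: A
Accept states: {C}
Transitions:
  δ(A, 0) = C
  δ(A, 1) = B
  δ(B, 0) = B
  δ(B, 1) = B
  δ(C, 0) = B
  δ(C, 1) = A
0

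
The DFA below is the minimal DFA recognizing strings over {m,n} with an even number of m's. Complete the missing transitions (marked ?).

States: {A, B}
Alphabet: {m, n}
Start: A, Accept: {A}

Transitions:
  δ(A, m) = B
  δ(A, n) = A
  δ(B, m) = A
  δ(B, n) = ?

From the language and accept set, identify what each state tracks — A: even number of m's so far; B: odd number of m's so far.
Each missing δ(q, a) is the state matching the new tracked value after reading a.
δ(B, n) = B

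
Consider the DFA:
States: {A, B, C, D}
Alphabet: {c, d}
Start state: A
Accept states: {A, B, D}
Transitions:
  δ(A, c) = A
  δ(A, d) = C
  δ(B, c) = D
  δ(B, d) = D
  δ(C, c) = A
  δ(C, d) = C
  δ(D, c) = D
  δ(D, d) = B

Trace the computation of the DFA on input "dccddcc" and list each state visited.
read 'd': A → C
  read 'c': C → A
  read 'c': A → A
  read 'd': A → C
  read 'd': C → C
  read 'c': C → A
  read 'c': A → A
A -> C -> A -> A -> C -> C -> A -> A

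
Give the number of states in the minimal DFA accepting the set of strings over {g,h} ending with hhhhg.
By Myhill–Nerode, count the distinguishable equivalence classes: 6 classes — one per longest suffix of the input that is a prefix of 'hhhhg' (lengths 0 through 5); only the length-5 class is accepting.
6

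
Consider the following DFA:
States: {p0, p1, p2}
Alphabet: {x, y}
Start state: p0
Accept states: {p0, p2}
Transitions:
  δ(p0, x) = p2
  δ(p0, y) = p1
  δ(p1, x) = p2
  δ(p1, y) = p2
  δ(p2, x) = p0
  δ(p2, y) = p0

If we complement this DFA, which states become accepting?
Complement accept states = All states \ Original accept states
= {p0, p1, p2} \ {p0, p2}
{p1}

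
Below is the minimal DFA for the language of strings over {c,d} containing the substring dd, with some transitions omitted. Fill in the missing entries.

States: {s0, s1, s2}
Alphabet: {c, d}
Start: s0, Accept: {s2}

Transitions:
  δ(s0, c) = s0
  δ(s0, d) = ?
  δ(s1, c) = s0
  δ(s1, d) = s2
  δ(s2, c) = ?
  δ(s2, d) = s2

From the language and accept set, identify what each state tracks — s0: no progress toward dd; s1: one trailing d; s2: substring dd seen.
Each missing δ(q, a) is the state matching the new tracked value after reading a.
δ(s0, d) = s1; δ(s2, c) = s2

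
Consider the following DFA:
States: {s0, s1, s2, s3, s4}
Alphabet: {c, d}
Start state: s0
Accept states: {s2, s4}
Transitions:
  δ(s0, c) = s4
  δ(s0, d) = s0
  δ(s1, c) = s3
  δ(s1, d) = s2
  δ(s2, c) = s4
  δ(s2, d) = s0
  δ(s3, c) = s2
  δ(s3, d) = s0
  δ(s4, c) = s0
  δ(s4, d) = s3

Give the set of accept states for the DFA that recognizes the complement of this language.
Complement accept states = All states \ Original accept states
= {s0, s1, s2, s3, s4} \ {s2, s4}
{s0, s1, s3}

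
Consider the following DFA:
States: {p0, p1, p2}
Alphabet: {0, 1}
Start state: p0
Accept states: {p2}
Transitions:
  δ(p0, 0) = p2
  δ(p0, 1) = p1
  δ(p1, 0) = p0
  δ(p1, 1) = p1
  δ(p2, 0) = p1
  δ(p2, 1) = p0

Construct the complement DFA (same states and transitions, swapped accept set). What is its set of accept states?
Complement accept states = All states \ Original accept states
= {p0, p1, p2} \ {p2}
{p0, p1}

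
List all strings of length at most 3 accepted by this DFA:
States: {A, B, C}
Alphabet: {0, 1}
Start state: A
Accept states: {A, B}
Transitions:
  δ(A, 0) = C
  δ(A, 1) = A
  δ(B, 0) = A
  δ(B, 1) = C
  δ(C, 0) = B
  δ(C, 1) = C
ε, 1, 00, 11, 000, 010, 100, 111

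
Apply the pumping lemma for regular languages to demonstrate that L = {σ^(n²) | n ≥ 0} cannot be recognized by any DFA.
Assume L is regular with pumping length p. Idea: pumping adds a fixed amount, but gaps between consecutive squares grow.
Choose s = σ^(p²) (length p² ≥ p). By the pumping lemma, s = xyz with |xy| ≤ p, |y| > 0, so |y| = k with 1 ≤ k ≤ p. Then |xy²z| = p²+k. Since p² < p²+k ≤ p²+p < (p+1)², the length p²+k lies strictly between consecutive squares, so it is not a perfect square and xy²z ∉ L.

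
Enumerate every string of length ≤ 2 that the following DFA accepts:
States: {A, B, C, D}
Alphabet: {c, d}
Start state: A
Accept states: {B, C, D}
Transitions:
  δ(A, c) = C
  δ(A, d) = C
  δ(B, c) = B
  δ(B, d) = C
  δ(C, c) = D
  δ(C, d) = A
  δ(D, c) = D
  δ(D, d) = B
c, d, cc, dc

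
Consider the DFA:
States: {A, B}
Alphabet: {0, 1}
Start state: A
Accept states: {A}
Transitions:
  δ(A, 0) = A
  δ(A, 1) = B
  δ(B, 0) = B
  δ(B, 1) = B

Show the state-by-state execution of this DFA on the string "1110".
read '1': A → B
  read '1': B → B
  read '1': B → B
  read '0': B → B
A -> B -> B -> B -> B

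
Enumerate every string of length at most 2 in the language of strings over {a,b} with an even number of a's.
ε, b, aa, bb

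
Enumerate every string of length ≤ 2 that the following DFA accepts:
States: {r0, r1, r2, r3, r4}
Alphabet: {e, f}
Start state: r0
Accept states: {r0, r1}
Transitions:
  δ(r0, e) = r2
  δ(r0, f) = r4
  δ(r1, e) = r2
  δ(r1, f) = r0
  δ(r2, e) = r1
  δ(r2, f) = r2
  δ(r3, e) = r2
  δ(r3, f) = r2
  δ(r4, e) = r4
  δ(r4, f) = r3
ε, ee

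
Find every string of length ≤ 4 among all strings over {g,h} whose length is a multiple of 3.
ε, ggg, ggh, ghg, ghh, hgg, hgh, hhg, hhh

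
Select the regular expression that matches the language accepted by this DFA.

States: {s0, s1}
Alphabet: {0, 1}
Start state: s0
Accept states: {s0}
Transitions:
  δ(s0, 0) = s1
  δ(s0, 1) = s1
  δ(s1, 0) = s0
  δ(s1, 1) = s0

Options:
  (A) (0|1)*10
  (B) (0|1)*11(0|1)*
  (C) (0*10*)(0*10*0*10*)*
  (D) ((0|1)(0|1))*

Check each option against the DFA on short strings; one disagreement eliminates an option:
  (A) (0|1)*10: on ε the DFA stays in s0 and accepts (s0 ∈ Accept), but the regex does not match it → eliminate
  (B) (0|1)*11(0|1)*: on ε the DFA stays in s0 and accepts (s0 ∈ Accept), but the regex does not match it → eliminate
  (C) (0*10*)(0*10*0*10*)*: on ε the DFA stays in s0 and accepts (s0 ∈ Accept), but the regex does not match it → eliminate
  (D) ((0|1)(0|1))*: agrees with the DFA on every string of length ≤ 6
Only (D) is consistent with the DFA.
(D) ((0|1)(0|1))*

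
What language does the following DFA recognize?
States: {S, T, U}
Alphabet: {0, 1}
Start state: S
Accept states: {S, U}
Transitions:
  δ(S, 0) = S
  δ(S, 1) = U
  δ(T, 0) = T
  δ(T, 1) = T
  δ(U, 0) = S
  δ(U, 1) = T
Testing a few strings:
  '1' → accept
  '011' → reject
  '0' → accept
  '00' → accept
State roles: S=last symbol not 1 (ok); T=saw 11 (dead); U=last symbol 1 (ok)
All binary strings with no two consecutive 1's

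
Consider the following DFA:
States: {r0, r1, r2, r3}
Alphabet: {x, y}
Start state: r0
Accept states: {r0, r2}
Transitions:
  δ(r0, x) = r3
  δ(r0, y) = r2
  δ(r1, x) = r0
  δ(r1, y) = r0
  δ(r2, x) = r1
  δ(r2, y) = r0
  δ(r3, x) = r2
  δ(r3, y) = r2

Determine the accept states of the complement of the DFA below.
Complement accept states = All states \ Original accept states
= {r0, r1, r2, r3} \ {r0, r2}
{r1, r3}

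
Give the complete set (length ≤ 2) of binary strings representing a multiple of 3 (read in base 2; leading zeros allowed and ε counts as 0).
ε, 0, 00, 11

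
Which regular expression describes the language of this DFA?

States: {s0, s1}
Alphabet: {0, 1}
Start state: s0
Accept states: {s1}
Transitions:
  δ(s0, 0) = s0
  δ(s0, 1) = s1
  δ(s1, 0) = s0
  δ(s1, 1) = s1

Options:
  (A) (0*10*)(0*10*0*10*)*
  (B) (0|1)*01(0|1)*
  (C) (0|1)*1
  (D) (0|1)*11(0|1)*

Check each option against the DFA on short strings; one disagreement eliminates an option:
  (A) (0*10*)(0*10*0*10*)*: on '10' the DFA goes s0 → s1 → s0 and rejects (s0 ∉ Accept), but the regex matches it → eliminate
  (B) (0|1)*01(0|1)*: on '1' the DFA goes s0 → s1 and accepts (s1 ∈ Accept), but the regex does not match it → eliminate
  (C) (0|1)*1: agrees with the DFA on every string of length ≤ 6
  (D) (0|1)*11(0|1)*: on '1' the DFA goes s0 → s1 and accepts (s1 ∈ Accept), but the regex does not match it → eliminate
Only (C) is consistent with the DFA.
(C) (0|1)*1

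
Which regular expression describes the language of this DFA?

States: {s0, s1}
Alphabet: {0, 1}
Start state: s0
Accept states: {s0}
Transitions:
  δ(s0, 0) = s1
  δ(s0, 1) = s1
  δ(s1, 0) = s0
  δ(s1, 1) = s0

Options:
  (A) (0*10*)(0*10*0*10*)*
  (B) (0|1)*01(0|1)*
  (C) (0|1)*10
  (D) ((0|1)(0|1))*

Check each option against the DFA on short strings; one disagreement eliminates an option:
  (A) (0*10*)(0*10*0*10*)*: on ε the DFA stays in s0 and accepts (s0 ∈ Accept), but the regex does not match it → eliminate
  (B) (0|1)*01(0|1)*: on ε the DFA stays in s0 and accepts (s0 ∈ Accept), but the regex does not match it → eliminate
  (C) (0|1)*10: on ε the DFA stays in s0 and accepts (s0 ∈ Accept), but the regex does not match it → eliminate
  (D) ((0|1)(0|1))*: agrees with the DFA on every string of length ≤ 6
Only (D) is consistent with the DFA.
(D) ((0|1)(0|1))*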